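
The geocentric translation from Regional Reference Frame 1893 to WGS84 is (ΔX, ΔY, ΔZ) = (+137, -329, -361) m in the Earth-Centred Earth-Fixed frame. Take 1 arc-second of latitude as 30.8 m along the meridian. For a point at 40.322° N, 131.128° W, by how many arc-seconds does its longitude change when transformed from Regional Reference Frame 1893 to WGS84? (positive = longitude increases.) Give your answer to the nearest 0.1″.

Δλ = 13.6″

sin φ = 0.647083, cos φ = 0.762420, sin λ = -0.753242, cos λ = -0.657743.
East component: ΔE = −sin λ·ΔX + cos λ·ΔY = −(-0.753242)(137) + (-0.657743)(-329) = 319.59 m.
1° of latitude spans 3600 × 30.80 = 110880 m; at latitude φ, 1° of longitude spans that × cos φ = 84537.1 m, so Δλ = 319.59 / 84537.1 × 3600 = 13.610″.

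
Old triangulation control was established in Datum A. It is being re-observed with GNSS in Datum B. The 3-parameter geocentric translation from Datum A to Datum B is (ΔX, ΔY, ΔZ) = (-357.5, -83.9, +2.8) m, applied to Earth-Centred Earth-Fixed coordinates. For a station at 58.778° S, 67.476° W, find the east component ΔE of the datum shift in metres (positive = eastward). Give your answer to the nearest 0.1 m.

ΔE = -362.4 m

The local east axis at (φ, λ) is (−sin λ, cos λ, 0), so ΔE = −sin(-67.476°)·(-357.5) + cos(-67.476°)·(-83.9) = -362.37 m.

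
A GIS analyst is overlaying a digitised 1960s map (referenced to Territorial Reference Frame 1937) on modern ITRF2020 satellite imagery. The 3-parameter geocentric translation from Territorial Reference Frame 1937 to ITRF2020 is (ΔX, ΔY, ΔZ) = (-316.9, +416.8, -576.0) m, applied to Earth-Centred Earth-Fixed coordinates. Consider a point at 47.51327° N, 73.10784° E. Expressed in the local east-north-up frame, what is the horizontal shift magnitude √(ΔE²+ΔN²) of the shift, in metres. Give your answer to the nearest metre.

At φ = 47.51327°, λ = 73.10784°: sin φ = 0.737434, cos φ = 0.675419, sin λ = 0.956853, cos λ = 0.290571.
ΔE = −sin λ·ΔX + cos λ·ΔY = −(0.956853)·(-316.9) + (0.290571)·(416.8) = 424.34 m.
ΔN = −sin φ cos λ·ΔX − sin φ sin λ·ΔY + cos φ·ΔZ = −(0.737434)(0.290571)(-316.9) − (0.737434)(0.956853)(416.8) + (0.675419)(-576.0) = -615.24 m.
Horizontal magnitude = √(ΔE² + ΔN²) = √(424.34² + (-615.24)²) = 747.38 m.

747 m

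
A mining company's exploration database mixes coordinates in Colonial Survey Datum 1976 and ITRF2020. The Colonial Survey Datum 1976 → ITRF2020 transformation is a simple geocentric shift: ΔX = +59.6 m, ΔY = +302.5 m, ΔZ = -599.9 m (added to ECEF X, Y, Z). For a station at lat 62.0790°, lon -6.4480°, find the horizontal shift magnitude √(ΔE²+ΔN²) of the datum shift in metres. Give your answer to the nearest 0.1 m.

431.7 m

At φ = 62.0790°, λ = -6.4480°: sin φ = 0.883594, cos φ = 0.468254, sin λ = -0.112301, cos λ = 0.993674.
ΔE = −sin λ·ΔX + cos λ·ΔY = −(-0.112301)·(59.6) + (0.993674)·(302.5) = 307.28 m.
ΔN = −sin φ cos λ·ΔX − sin φ sin λ·ΔY + cos φ·ΔZ = −(0.883594)(0.993674)(59.6) − (0.883594)(-0.112301)(302.5) + (0.468254)(-599.9) = -303.22 m.
Horizontal magnitude = √(ΔE² + ΔN²) = √(307.28² + (-303.22)²) = 431.70 m.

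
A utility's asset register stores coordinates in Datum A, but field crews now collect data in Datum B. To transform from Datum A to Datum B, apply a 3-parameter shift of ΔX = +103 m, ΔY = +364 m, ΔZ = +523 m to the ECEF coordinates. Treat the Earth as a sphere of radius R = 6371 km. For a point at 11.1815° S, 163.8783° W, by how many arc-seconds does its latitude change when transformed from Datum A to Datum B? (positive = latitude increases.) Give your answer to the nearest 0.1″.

Δφ = 15.4″

sin φ = -0.193918, cos φ = 0.981018, sin λ = -0.277679, cos λ = -0.960674.
North component: ΔN = −sin φ cos λ·ΔX − sin φ sin λ·ΔY + cos φ·ΔZ = −(-0.193918)(-0.960674)(103) − (-0.193918)(-0.277679)(364) + (0.981018)(523) = 474.28 m.
1° of latitude spans πR/180 = 111195 m, so Δφ = 474.28 / 111195 × 3600 = 15.355″.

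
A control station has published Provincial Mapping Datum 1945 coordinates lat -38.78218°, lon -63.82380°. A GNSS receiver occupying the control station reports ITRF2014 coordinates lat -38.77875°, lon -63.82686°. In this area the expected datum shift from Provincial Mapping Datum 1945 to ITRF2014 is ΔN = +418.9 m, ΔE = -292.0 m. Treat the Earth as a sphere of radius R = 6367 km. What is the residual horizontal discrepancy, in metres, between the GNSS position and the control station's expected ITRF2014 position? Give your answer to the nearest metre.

46 m

Observed coordinate differences: Δφ = +0.00343°, Δλ = -0.00306°.
Converting to metres (1° lat = 111125 m, cos φ = 0.779533): observed ΔN = 381.2 m, observed ΔE = -265.1 m.
Subtracting the expected shift leaves a residual of 381.2 − (418.9) = -37.7 m north and -265.1 − (-292.0) = 26.9 m east.
Residual distance = √((-37.7)² + 26.9²) = 46.4 m.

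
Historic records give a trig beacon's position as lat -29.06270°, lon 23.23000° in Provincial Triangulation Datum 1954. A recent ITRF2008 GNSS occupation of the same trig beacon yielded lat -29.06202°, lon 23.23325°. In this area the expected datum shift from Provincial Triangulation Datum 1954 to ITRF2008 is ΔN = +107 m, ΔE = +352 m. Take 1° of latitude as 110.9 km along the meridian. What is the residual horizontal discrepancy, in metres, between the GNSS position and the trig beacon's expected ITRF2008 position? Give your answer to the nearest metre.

49 m

Observed coordinate differences: Δφ = +0.00068°, Δλ = +0.00325°.
Converting to metres (1° lat = 110900 m, cos φ = 0.874089): observed ΔN = 75.4 m, observed ΔE = 315.0 m.
Subtracting the expected shift leaves a residual of 75.4 − (107) = -31.6 m north and 315.0 − (352) = -37.0 m east.
Residual distance = √((-31.6)² + (-37.0)²) = 48.6 m.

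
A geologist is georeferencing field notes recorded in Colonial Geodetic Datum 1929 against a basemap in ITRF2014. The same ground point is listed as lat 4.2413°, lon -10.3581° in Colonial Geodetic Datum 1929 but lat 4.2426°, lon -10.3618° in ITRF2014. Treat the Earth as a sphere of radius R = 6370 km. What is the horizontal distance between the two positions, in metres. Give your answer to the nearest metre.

Δφ = 4.2426° − 4.2413° = +0.0013°; Δλ = -10.3618° − -10.3581° = -0.0037°.
1° along a meridian = πR/180 = 111177 m.
ΔN = Δφ × 111177 = 144.5 m; ΔE = Δλ × 111177 × cos(4.2413°) = -0.0037 × 111177 × 0.997261 = -410.2 m.
Distance = √(ΔE² + ΔN²) = √((-410.2)² + 144.5²) = 434.9 m.

435 m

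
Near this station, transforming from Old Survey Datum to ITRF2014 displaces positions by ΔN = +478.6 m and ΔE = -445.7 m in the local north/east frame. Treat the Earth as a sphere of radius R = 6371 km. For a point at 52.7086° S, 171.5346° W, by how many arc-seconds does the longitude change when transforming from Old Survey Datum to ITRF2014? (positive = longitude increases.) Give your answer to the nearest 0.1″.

At latitude -52.7086°, cos φ = 0.605869.
One radian of longitude at latitude φ spans R cos φ, so Δλ = ΔE / (R cos φ) = -445.7 / (6371000 × 0.605869) = -1.1547e-04 rad = -23.817″.

Δλ = -23.8″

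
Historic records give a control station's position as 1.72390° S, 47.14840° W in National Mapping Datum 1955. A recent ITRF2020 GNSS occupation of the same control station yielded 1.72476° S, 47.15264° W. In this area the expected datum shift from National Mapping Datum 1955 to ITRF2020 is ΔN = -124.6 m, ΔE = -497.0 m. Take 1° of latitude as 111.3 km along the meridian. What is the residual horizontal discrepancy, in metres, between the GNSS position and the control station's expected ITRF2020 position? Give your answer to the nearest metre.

38 m

Observed coordinate differences: Δφ = -0.00086°, Δλ = -0.00424°.
Converting to metres (1° lat = 111300 m, cos φ = 0.999547): observed ΔN = -95.7 m, observed ΔE = -471.7 m.
Subtracting the expected shift leaves a residual of -95.7 − (-124.6) = 28.9 m north and -471.7 − (-497.0) = 25.3 m east.
Residual distance = √(28.9² + 25.3²) = 38.4 m.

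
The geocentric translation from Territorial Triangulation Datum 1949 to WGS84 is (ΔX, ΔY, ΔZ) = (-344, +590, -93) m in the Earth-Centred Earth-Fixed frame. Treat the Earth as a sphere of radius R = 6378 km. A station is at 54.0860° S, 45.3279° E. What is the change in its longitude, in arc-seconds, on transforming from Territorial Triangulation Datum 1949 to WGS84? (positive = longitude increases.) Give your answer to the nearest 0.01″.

Δλ = 36.36″

sin φ = -0.809898, cos φ = 0.586570, sin λ = 0.711142, cos λ = 0.703048.
East component: ΔE = −sin λ·ΔX + cos λ·ΔY = −(0.711142)(-344) + (0.703048)(590) = 659.43 m.
1° of latitude spans πR/180 = 111317 m; at latitude φ, 1° of longitude spans that × cos φ = 65295.3 m, so Δλ = 659.43 / 65295.3 × 3600 = 36.357″.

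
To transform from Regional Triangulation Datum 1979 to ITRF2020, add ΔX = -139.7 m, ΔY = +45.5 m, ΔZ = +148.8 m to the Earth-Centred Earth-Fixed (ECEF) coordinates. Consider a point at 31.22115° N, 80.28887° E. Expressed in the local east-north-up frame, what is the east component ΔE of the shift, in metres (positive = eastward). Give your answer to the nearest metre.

At φ = 31.22115°, λ = 80.28887°: sin φ = 0.518343, cos φ = 0.855173, sin λ = 0.985671, cos λ = 0.168681.
ΔE = −sin λ·ΔX + cos λ·ΔY = −(0.985671)·(-139.7) + (0.168681)·(45.5) = 145.37 m.

ΔE = 145 m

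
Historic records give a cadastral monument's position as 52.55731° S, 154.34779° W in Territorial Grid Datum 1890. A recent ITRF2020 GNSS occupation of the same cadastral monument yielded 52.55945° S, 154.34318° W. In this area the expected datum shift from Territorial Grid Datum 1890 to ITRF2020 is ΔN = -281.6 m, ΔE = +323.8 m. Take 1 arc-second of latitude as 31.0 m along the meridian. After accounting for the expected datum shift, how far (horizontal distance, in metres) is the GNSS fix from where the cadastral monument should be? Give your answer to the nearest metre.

44 m

Observed coordinate differences: Δφ = -0.00214°, Δλ = +0.00461°.
Converting to metres (1° lat = 111600 m, cos φ = 0.607968): observed ΔN = -238.8 m, observed ΔE = 312.8 m.
Subtracting the expected shift leaves a residual of -238.8 − (-281.6) = 42.8 m north and 312.8 − (323.8) = -11.0 m east.
Residual distance = √(42.8² + (-11.0)²) = 44.2 m.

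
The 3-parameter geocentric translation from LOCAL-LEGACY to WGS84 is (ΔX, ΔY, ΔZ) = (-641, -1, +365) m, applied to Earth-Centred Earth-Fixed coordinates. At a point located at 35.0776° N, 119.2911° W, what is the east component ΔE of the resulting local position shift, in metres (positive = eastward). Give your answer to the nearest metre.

ΔE = -559 m

The local east axis at (φ, λ) is (−sin λ, cos λ, 0), so ΔE = −sin(-119.2911°)·(-641) + cos(-119.2911°)·(-1) = -558.56 m.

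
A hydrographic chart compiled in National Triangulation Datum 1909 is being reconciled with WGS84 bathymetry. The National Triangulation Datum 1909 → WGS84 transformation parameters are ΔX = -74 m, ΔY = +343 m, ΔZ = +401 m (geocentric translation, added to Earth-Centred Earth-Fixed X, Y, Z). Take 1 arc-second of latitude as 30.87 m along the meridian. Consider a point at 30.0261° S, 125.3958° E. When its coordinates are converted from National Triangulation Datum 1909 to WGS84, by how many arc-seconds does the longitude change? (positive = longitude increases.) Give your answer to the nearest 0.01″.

sin φ = -0.500394, cos φ = 0.865798, sin λ = 0.815170, cos λ = -0.579221.
East component: ΔE = −sin λ·ΔX + cos λ·ΔY = −(0.815170)(-74) + (-0.579221)(343) = -138.35 m.
1° of latitude spans 3600 × 30.87 = 111132 m; at latitude φ, 1° of longitude spans that × cos φ = 96217.8 m, so Δλ = -138.35 / 96217.8 × 3600 = -5.176″.

Δλ = -5.18″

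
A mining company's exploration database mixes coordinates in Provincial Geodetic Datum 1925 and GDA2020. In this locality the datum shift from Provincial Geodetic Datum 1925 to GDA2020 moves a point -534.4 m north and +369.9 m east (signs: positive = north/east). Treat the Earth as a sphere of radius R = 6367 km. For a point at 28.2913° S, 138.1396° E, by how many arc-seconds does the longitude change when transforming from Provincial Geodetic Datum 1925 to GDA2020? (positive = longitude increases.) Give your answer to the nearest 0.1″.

At latitude -28.2913°, cos φ = 0.880549.
One radian of longitude at latitude φ spans R cos φ, so Δλ = ΔE / (R cos φ) = 369.9 / (6367000 × 0.880549) = 6.5977e-05 rad = 13.609″.

Δλ = 13.6″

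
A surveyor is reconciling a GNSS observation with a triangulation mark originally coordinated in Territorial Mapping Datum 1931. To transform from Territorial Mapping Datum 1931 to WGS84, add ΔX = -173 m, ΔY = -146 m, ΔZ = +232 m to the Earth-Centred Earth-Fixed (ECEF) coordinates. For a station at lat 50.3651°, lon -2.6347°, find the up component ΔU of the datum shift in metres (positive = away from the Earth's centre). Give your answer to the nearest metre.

ΔU = 73 m

At φ = 50.3651°, λ = -2.6347°: sin φ = 0.770125, cos φ = 0.637893, sin λ = -0.045968, cos λ = 0.998943.
ΔU = cos φ cos λ·ΔX + cos φ sin λ·ΔY + sin φ·ΔZ = (0.637893)(0.998943)(-173) + (0.637893)(-0.045968)(-146) + (0.770125)(232) = 72.71 m.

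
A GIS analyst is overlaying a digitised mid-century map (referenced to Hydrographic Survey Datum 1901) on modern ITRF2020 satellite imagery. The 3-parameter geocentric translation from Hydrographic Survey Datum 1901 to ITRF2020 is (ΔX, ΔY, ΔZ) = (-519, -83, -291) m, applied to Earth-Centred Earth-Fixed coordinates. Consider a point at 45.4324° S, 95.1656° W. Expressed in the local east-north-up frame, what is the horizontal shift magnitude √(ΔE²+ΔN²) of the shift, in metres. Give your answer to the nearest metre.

522 m

The local east axis at (φ, λ) is (−sin λ, cos λ, 0), so ΔE = −sin(-95.1656°)·(-519) + cos(-95.1656°)·(-83) = -509.42 m.
The local north axis is (−sin φ cos λ, −sin φ sin λ, cos φ), giving ΔN = 33.290 + 58.891 − 204.209 = -112.03 m.
Horizontal magnitude = √(ΔE² + ΔN²) = √((-509.42)² + (-112.03)²) = 521.59 m.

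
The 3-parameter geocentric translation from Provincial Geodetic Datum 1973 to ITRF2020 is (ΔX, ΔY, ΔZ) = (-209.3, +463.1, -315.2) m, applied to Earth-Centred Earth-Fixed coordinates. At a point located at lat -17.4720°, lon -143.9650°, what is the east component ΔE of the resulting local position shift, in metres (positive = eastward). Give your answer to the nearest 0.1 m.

ΔE = -497.6 m

The local east axis at (φ, λ) is (−sin λ, cos λ, 0), so ΔE = −sin(-143.9650°)·(-209.3) + cos(-143.9650°)·463.1 = -497.62 m.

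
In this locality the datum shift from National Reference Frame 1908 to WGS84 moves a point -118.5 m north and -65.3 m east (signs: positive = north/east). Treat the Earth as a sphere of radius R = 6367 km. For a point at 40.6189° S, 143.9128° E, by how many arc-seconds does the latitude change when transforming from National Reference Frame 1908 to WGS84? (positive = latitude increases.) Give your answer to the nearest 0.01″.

On a sphere of radius R, 1 rad of latitude = R, so Δφ = ΔN / R = -118.5 / 6367000 = -1.8612e-05 rad = -3.839″.

Δφ = -3.84″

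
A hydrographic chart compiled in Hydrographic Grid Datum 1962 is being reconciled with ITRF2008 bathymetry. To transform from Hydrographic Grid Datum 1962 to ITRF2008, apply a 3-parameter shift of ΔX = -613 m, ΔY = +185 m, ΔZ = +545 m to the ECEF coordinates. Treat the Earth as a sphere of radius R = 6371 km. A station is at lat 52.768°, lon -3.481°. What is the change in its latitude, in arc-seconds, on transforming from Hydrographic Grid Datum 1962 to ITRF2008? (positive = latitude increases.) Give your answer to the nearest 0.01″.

Δφ = 26.74″

sin φ = 0.796192, cos φ = 0.605044, sin λ = -0.060718, cos λ = 0.998155.
North component: ΔN = −sin φ cos λ·ΔX − sin φ sin λ·ΔY + cos φ·ΔZ = −(0.796192)(0.998155)(-613) − (0.796192)(-0.060718)(185) + (0.605044)(545) = 825.86 m.
1° of latitude spans πR/180 = 111195 m, so Δφ = 825.86 / 111195 × 3600 = 26.738″.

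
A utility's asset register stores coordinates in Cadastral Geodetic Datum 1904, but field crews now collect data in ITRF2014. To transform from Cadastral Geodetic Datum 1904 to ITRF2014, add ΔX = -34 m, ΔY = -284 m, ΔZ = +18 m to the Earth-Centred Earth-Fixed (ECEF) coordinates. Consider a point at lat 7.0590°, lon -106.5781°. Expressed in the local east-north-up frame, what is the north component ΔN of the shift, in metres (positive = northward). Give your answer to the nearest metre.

ΔN = -17 m

The local north axis is (−sin φ cos λ, −sin φ sin λ, cos φ), giving ΔN = -1.192 − 33.450 + 17.864 = -16.78 m.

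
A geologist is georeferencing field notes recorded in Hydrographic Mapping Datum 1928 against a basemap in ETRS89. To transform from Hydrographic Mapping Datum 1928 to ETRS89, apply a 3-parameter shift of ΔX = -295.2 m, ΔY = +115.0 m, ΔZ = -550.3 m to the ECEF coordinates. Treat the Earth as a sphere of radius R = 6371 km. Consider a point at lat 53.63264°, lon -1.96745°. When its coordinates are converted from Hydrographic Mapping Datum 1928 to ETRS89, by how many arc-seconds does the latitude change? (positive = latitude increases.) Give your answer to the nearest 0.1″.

sin φ = 0.805232, cos φ = 0.592960, sin λ = -0.034332, cos λ = 0.999410.
North component: ΔN = −sin φ cos λ·ΔX − sin φ sin λ·ΔY + cos φ·ΔZ = −(0.805232)(0.999410)(-295.2) − (0.805232)(-0.034332)(115.0) + (0.592960)(-550.3) = -85.56 m.
1° of latitude spans πR/180 = 111195 m, so Δφ = -85.56 / 111195 × 3600 = -2.770″.

Δφ = -2.8″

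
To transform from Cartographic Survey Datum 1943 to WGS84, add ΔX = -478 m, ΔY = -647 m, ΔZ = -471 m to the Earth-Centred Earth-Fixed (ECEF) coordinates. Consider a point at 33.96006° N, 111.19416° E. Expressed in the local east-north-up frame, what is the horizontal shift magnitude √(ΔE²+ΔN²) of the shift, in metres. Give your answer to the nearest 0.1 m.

696.0 m

The local east axis at (φ, λ) is (−sin λ, cos λ, 0), so ΔE = −sin(111.19416°)·(-478) + cos(111.19416°)·(-647) = 679.58 m.
The local north axis is (−sin φ cos λ, −sin φ sin λ, cos φ), giving ΔN = -96.535 + 336.977 − 390.660 = -150.22 m.
Horizontal magnitude = √(ΔE² + ΔN²) = √(679.58² + (-150.22)²) = 695.98 m.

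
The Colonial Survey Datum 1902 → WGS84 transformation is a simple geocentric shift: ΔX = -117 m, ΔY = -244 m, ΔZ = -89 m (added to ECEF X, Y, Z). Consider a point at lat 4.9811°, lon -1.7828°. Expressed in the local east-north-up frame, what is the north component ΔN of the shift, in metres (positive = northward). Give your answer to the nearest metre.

ΔN = -79 m

The local north axis is (−sin φ cos λ, −sin φ sin λ, cos φ), giving ΔN = 10.154 − 0.659 − 88.664 = -79.17 m.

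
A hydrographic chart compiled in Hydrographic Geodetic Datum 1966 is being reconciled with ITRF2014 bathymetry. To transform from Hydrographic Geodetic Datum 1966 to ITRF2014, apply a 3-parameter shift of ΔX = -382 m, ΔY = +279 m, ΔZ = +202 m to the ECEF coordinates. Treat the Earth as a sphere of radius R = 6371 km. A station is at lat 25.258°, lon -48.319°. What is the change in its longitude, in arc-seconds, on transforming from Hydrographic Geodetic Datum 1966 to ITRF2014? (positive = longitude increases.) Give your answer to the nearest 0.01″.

Δλ = -3.57″

sin φ = 0.426695, cos φ = 0.904396, sin λ = -0.746859, cos λ = 0.664983.
East component: ΔE = −sin λ·ΔX + cos λ·ΔY = −(-0.746859)(-382) + (0.664983)(279) = -99.77 m.
1° of latitude spans πR/180 = 111195 m; at latitude φ, 1° of longitude spans that × cos φ = 100564.2 m, so Δλ = -99.77 / 100564.2 × 3600 = -3.572″.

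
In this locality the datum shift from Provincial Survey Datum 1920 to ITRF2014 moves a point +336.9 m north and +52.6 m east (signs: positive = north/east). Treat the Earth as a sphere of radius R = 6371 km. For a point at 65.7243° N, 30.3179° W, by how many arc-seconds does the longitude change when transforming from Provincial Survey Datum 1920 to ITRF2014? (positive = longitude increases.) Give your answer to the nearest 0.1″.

At latitude 65.7243°, cos φ = 0.411128.
One radian of longitude at latitude φ spans R cos φ, so Δλ = ΔE / (R cos φ) = 52.6 / (6371000 × 0.411128) = 2.0082e-05 rad = 4.142″.

Δλ = 4.1″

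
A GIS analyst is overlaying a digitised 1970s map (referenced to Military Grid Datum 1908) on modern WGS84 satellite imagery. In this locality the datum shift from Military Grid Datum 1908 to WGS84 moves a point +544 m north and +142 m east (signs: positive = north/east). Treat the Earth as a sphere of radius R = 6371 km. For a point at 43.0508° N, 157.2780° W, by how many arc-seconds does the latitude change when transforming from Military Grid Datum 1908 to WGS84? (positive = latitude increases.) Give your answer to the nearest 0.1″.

On a sphere of radius R, 1 rad of latitude = R, so Δφ = ΔN / R = 544.0 / 6371000 = 8.5387e-05 rad = 17.612″.

Δφ = 17.6″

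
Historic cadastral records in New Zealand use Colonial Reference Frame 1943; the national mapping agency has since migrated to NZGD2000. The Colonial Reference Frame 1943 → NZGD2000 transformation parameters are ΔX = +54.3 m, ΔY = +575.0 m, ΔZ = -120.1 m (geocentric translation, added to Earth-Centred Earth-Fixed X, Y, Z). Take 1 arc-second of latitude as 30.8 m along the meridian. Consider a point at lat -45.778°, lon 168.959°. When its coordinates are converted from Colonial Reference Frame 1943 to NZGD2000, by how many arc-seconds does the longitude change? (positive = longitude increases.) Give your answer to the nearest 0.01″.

sin φ = -0.716643, cos φ = 0.697440, sin λ = 0.191511, cos λ = -0.981490.
East component: ΔE = −sin λ·ΔX + cos λ·ΔY = −(0.191511)(54.3) + (-0.981490)(575.0) = -574.76 m.
1° of latitude spans 3600 × 30.80 = 110880 m; at latitude φ, 1° of longitude spans that × cos φ = 77332.2 m, so Δλ = -574.76 / 77332.2 × 3600 = -26.756″.

Δλ = -26.76″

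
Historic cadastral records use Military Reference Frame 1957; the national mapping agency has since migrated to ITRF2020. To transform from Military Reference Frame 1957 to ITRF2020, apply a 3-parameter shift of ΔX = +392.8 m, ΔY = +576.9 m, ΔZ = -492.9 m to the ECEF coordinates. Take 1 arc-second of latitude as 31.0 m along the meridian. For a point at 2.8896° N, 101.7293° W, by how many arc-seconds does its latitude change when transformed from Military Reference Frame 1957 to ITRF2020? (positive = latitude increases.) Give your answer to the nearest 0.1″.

sin φ = 0.050412, cos φ = 0.998729, sin λ = -0.979119, cos λ = -0.203288.
North component: ΔN = −sin φ cos λ·ΔX − sin φ sin λ·ΔY + cos φ·ΔZ = −(0.050412)(-0.203288)(392.8) − (0.050412)(-0.979119)(576.9) + (0.998729)(-492.9) = -459.77 m.
1° of latitude spans 3600 × 31.00 = 111600 m, so Δφ = -459.77 / 111600 × 3600 = -14.831″.

Δφ = -14.8″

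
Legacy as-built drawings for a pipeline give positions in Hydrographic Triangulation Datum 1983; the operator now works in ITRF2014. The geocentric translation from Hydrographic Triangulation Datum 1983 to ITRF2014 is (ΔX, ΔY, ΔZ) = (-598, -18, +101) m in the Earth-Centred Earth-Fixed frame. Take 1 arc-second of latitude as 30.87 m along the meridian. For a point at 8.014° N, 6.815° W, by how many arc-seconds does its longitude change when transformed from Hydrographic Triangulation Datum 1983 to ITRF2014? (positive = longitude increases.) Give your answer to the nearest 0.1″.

sin φ = 0.139415, cos φ = 0.990234, sin λ = -0.118664, cos λ = 0.992934.
East component: ΔE = −sin λ·ΔX + cos λ·ΔY = −(-0.118664)(-598) + (0.992934)(-18) = -88.83 m.
1° of latitude spans 3600 × 30.87 = 111132 m; at latitude φ, 1° of longitude spans that × cos φ = 110046.7 m, so Δλ = -88.83 / 110046.7 × 3600 = -2.906″.

Δλ = -2.9″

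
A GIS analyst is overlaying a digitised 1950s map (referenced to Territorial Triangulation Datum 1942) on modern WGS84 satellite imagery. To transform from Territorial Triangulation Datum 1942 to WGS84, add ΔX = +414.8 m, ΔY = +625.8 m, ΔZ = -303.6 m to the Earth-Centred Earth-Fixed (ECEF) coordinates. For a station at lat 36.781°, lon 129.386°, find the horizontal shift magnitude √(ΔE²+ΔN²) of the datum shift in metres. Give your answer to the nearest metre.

The local east axis at (φ, λ) is (−sin λ, cos λ, 0), so ΔE = −sin(129.386°)·414.8 + cos(129.386°)·625.8 = -717.69 m.
The local north axis is (−sin φ cos λ, −sin φ sin λ, cos φ), giving ΔN = 157.598 − 289.604 − 243.162 = -375.17 m.
Horizontal magnitude = √(ΔE² + ΔN²) = √((-717.69)² + (-375.17)²) = 809.83 m.

810 m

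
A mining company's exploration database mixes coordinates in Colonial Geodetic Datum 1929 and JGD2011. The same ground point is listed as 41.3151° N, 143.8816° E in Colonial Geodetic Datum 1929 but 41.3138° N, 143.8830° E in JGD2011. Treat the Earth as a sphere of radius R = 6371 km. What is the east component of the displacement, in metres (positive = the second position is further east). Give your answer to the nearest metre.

Δφ = 41.3138° − 41.3151° = -0.0013°; Δλ = 143.8830° − 143.8816° = +0.0014°.
1° along a meridian = πR/180 = 111195 m.
ΔN = Δφ × 111195 = -144.6 m; ΔE = Δλ × 111195 × cos(41.3151°) = +0.0014 × 111195 × 0.751090 = 116.9 m.

ΔE = 117 m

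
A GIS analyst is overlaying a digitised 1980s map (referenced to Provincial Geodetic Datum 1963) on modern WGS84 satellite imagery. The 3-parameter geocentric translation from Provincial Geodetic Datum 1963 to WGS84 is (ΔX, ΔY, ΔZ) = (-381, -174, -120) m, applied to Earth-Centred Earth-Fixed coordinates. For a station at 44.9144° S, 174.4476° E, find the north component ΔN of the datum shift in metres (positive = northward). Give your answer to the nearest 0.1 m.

The local north axis is (−sin φ cos λ, −sin φ sin λ, cos φ), giving ΔN = 267.743 − 11.887 − 84.979 = 170.88 m.

ΔN = 170.9 m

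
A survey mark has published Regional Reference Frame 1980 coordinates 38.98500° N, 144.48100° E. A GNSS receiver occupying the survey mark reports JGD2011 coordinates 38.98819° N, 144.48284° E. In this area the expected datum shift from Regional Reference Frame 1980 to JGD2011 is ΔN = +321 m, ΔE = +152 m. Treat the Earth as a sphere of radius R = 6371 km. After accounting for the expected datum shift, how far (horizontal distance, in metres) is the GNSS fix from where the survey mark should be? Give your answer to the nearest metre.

34 m

Observed coordinate differences: Δφ = +0.00319°, Δλ = +0.00184°.
Converting to metres (1° lat = 111195 m, cos φ = 0.777311): observed ΔN = 354.7 m, observed ΔE = 159.0 m.
Subtracting the expected shift leaves a residual of 354.7 − (321) = 33.7 m north and 159.0 − (152) = 7.0 m east.
Residual distance = √(33.7² + 7.0²) = 34.4 m.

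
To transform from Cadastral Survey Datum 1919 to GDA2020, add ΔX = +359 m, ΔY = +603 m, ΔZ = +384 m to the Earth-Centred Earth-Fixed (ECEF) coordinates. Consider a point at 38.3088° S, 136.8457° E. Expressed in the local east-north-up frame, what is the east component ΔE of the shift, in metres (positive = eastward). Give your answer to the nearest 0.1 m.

At φ = -38.3088°, λ = 136.8457°: sin φ = -0.619900, cos φ = 0.784681, sin λ = 0.683965, cos λ = -0.729514.
ΔE = −sin λ·ΔX + cos λ·ΔY = −(0.683965)·(359) + (-0.729514)·(603) = -685.44 m.

ΔE = -685.4 m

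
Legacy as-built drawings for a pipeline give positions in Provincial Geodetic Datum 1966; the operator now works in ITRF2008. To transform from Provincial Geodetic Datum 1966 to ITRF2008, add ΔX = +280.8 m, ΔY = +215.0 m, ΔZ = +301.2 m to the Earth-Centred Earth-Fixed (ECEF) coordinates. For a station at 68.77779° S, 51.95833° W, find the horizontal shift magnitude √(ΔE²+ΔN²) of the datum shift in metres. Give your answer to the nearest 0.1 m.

371.1 m

The local east axis at (φ, λ) is (−sin λ, cos λ, 0), so ΔE = −sin(-51.95833°)·280.8 + cos(-51.95833°)·215.0 = 353.64 m.
The local north axis is (−sin φ cos λ, −sin φ sin λ, cos φ), giving ΔN = 161.304 − 157.843 + 109.030 = 112.49 m.
Horizontal magnitude = √(ΔE² + ΔN²) = √(353.64² + 112.49²) = 371.10 m.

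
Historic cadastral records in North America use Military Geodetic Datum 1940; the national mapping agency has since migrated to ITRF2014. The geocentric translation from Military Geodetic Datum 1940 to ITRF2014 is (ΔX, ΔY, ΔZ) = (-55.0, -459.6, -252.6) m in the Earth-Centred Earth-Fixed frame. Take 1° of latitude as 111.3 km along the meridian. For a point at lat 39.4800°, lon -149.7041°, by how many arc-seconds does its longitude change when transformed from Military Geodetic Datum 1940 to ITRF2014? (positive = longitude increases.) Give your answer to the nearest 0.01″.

Δλ = 15.47″

sin φ = 0.635809, cos φ = 0.771847, sin λ = -0.504466, cos λ = -0.863432.
East component: ΔE = −sin λ·ΔX + cos λ·ΔY = −(-0.504466)(-55.0) + (-0.863432)(-459.6) = 369.09 m.
1° of latitude spans 111300 m; at latitude φ, 1° of longitude spans that × cos φ = 85906.5 m, so Δλ = 369.09 / 85906.5 × 3600 = 15.467″.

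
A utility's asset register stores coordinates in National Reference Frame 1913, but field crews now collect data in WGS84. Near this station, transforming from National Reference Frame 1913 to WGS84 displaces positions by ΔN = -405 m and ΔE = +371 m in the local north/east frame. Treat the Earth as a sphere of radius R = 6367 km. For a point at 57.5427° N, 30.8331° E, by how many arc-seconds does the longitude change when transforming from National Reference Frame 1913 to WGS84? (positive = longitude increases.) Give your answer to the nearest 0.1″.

At latitude 57.5427°, cos φ = 0.536671.
One radian of longitude at latitude φ spans R cos φ, so Δλ = ΔE / (R cos φ) = 371.0 / (6367000 × 0.536671) = 1.0858e-04 rad = 22.395″.

Δλ = 22.4″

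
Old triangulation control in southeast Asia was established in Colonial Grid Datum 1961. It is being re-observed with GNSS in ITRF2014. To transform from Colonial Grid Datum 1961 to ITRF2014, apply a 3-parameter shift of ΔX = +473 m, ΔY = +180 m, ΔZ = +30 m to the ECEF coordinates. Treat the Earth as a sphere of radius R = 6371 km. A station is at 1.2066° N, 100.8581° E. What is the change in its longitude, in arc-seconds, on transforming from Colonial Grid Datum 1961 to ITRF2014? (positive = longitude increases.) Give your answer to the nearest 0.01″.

sin φ = 0.021058, cos φ = 0.999778, sin λ = 0.982097, cos λ = -0.188377.
East component: ΔE = −sin λ·ΔX + cos λ·ΔY = −(0.982097)(473) + (-0.188377)(180) = -498.44 m.
1° of latitude spans πR/180 = 111195 m; at latitude φ, 1° of longitude spans that × cos φ = 111170.3 m, so Δλ = -498.44 / 111170.3 × 3600 = -16.141″.

Δλ = -16.14″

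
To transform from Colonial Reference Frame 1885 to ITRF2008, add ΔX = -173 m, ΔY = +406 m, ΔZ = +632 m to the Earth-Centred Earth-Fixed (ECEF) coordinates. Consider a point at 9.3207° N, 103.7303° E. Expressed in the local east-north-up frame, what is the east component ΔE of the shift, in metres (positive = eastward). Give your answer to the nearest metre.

ΔE = 72 m

At φ = 9.3207°, λ = 103.7303°: sin φ = 0.161960, cos φ = 0.986797, sin λ = 0.971424, cos λ = -0.237352.
ΔE = −sin λ·ΔX + cos λ·ΔY = −(0.971424)·(-173) + (-0.237352)·(406) = 71.69 m.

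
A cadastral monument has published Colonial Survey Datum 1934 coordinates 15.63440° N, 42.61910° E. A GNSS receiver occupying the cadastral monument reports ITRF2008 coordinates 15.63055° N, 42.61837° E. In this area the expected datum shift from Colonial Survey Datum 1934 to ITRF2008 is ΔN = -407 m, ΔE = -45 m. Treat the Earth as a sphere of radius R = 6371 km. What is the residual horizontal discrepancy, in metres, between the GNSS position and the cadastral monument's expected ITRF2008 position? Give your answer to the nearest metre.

Observed coordinate differences: Δφ = -0.00385°, Δλ = -0.00073°.
Converting to metres (1° lat = 111195 m, cos φ = 0.963001): observed ΔN = -428.1 m, observed ΔE = -78.2 m.
Subtracting the expected shift leaves a residual of -428.1 − (-407) = -21.1 m north and -78.2 − (-45) = -33.2 m east.
Residual distance = √((-21.1)² + (-33.2)²) = 39.3 m.

39 m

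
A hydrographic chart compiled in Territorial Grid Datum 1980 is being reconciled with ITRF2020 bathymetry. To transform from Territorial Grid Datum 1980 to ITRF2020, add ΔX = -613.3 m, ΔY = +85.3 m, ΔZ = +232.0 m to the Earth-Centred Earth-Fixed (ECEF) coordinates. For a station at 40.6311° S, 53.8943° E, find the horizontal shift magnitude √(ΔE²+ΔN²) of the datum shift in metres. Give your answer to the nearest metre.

546 m

The local east axis at (φ, λ) is (−sin λ, cos λ, 0), so ΔE = −sin(53.8943°)·(-613.3) + cos(53.8943°)·85.3 = 545.77 m.
The local north axis is (−sin φ cos λ, −sin φ sin λ, cos φ), giving ΔN = -235.341 + 44.878 + 176.069 = -14.39 m.
Horizontal magnitude = √(ΔE² + ΔN²) = √(545.77² + (-14.39)²) = 545.96 m.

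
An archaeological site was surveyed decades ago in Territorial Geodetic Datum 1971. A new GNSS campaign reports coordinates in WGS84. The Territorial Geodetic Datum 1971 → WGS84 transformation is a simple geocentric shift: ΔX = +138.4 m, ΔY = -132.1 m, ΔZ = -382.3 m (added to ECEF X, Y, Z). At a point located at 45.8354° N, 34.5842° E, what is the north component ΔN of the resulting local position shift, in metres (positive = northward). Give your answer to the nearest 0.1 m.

The local north axis is (−sin φ cos λ, −sin φ sin λ, cos φ), giving ΔN = -81.737 + 53.788 − 266.357 = -294.31 m.

ΔN = -294.3 m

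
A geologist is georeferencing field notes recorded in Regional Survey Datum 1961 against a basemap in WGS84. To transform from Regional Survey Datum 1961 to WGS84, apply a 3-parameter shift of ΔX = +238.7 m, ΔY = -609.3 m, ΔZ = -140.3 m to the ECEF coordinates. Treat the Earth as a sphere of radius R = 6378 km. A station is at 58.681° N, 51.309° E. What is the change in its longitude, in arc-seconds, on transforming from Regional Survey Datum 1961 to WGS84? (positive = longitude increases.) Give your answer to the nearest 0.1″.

sin φ = 0.854287, cos φ = 0.519802, sin λ = 0.780529, cos λ = 0.625120.
East component: ΔE = −sin λ·ΔX + cos λ·ΔY = −(0.780529)(238.7) + (0.625120)(-609.3) = -567.20 m.
1° of latitude spans πR/180 = 111317 m; at latitude φ, 1° of longitude spans that × cos φ = 57862.9 m, so Δλ = -567.20 / 57862.9 × 3600 = -35.289″.

Δλ = -35.3″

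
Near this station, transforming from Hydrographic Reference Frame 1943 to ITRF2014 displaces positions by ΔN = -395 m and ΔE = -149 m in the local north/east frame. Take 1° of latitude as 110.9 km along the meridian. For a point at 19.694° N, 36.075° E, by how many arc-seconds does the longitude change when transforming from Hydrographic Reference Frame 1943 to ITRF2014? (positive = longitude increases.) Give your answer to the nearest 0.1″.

Δλ = -5.1″

At latitude 19.694°, cos φ = 0.941506.
1° of longitude at this latitude = 110.9 × cos φ = 104.41 km, so Δλ = -149.0 / 104413.0 = -0.0014270° = -5.137″.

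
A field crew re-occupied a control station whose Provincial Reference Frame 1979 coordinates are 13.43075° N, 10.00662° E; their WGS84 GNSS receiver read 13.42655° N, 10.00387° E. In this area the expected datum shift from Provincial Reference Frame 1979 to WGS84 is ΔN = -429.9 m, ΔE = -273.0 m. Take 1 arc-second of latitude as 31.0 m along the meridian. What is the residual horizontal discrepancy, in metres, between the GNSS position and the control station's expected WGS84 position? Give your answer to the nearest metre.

Observed coordinate differences: Δφ = -0.00420°, Δλ = -0.00275°.
Converting to metres (1° lat = 111600 m, cos φ = 0.972651): observed ΔN = -468.7 m, observed ΔE = -298.5 m.
Subtracting the expected shift leaves a residual of -468.7 − (-429.9) = -38.8 m north and -298.5 − (-273.0) = -25.5 m east.
Residual distance = √((-38.8)² + (-25.5)²) = 46.4 m.

46 m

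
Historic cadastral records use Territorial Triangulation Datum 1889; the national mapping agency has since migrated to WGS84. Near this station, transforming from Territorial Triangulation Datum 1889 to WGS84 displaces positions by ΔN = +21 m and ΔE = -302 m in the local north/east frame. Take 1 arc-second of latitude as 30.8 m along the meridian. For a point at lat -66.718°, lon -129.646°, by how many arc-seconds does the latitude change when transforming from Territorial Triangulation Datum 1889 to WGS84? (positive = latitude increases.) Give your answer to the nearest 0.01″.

Δφ = 0.68″

1″ of latitude = 30.80 m, so Δφ = 21.0 / 30.80 = 0.682″.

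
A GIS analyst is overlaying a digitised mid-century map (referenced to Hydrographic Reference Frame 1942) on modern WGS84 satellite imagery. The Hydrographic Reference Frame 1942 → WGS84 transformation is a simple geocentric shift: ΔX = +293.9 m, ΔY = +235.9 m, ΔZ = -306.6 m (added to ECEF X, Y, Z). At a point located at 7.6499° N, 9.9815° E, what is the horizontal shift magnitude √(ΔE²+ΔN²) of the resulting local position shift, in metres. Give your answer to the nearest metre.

At φ = 7.6499°, λ = 9.9815°: sin φ = 0.133120, cos φ = 0.991100, sin λ = 0.173330, cos λ = 0.984864.
ΔE = −sin λ·ΔX + cos λ·ΔY = −(0.173330)·(293.9) + (0.984864)·(235.9) = 181.39 m.
ΔN = −sin φ cos λ·ΔX − sin φ sin λ·ΔY + cos φ·ΔZ = −(0.133120)(0.984864)(293.9) − (0.133120)(0.173330)(235.9) + (0.991100)(-306.6) = -347.85 m.
Horizontal magnitude = √(ΔE² + ΔN²) = √(181.39² + (-347.85)²) = 392.30 m.

392 m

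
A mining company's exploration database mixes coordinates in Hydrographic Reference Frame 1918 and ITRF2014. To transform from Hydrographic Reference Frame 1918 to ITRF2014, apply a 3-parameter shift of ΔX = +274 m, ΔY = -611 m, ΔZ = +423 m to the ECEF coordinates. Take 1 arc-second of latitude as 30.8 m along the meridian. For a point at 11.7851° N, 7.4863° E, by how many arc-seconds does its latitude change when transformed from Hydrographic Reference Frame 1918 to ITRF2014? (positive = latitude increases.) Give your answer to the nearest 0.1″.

sin φ = 0.204241, cos φ = 0.978921, sin λ = 0.130289, cos λ = 0.991476.
North component: ΔN = −sin φ cos λ·ΔX − sin φ sin λ·ΔY + cos φ·ΔZ = −(0.204241)(0.991476)(274) − (0.204241)(0.130289)(-611) + (0.978921)(423) = 374.86 m.
1° of latitude spans 3600 × 30.80 = 110880 m, so Δφ = 374.86 / 110880 × 3600 = 12.171″.

Δφ = 12.2″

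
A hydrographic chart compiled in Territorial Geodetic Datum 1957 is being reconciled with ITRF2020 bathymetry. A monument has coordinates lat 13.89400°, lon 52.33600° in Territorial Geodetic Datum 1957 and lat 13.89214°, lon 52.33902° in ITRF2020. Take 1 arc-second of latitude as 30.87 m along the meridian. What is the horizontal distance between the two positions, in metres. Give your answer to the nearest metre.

386 m

Δφ = 13.89214° − 13.89400° = -0.00186°; Δλ = 52.33902° − 52.33600° = +0.00302°.
1° of latitude = 3600 × 30.87 = 111132 m.
ΔN = Δφ × 111132 = -206.7 m; ΔE = Δλ × 111132 × cos(13.89400°) = +0.00302 × 111132 × 0.970742 = 325.8 m.
Distance = √(ΔE² + ΔN²) = √(325.8² + (-206.7)²) = 385.8 m.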